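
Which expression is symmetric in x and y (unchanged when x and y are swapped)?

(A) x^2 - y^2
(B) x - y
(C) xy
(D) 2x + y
C

A symmetric expression is unchanged when the variables are permuted; here the transformation to test is the swap (x, y) -> (y, x).
Substitute the transformed coordinates into each option and compare with the original:
(A) x^2 - y^2  ->  (y)^2 - (x)^2 = -x^2 + y^2   [differs from x^2 - y^2: not invariant]
(B) x - y  ->  (y) - (x) = -x + y   [differs from x - y: not invariant]
(C) xy  ->  (y)(x) = xy   [equals xy: invariant]
(D) 2x + y  ->  2(y) + (x) = x + 2y   [differs from 2x + y: not invariant]

Only option (C), xy, is unchanged by the transformation.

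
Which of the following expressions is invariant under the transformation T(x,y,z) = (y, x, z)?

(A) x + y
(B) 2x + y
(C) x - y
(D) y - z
A

Apply T(x,y,z) = (y, x, z) to each option, i.e. replace (x, y, z) by the transformed coordinates.
Substitute the transformed coordinates into each option and compare with the original:
(A) x + y  ->  (y) + (x) = x + y   [equals x + y: invariant]
(B) 2x + y  ->  2(y) + (x) = x + 2y   [differs from 2x + y: not invariant]
(C) x - y  ->  (y) - (x) = -x + y   [differs from x - y: not invariant]
(D) y - z  ->  (x) - (z) = x - z   [differs from y - z: not invariant]

Only option (A), x + y, is unchanged by the transformation.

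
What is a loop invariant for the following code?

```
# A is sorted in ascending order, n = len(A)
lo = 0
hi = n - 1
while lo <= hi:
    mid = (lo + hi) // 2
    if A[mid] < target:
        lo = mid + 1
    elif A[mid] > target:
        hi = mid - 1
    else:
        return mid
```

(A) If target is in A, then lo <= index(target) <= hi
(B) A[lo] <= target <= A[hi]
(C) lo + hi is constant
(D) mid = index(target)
A

A loop invariant must hold before the first iteration and be re-established by every execution of the body.

(A) If target is in A, then lo <= index(target) <= hi: Before the loop [lo, hi] = [0, n-1] covers every index. When A[mid] < target, sortedness puts target strictly to the right of mid, so setting lo = mid + 1 keeps index(target) in [lo, hi]; symmetrically for hi = mid - 1. Hence 'if target is in A then lo <= index(target) <= hi' holds after every iteration, and when lo > hi it proves target is absent.

The other options fail:
(B) A[lo] <= target <= A[hi]: fails when target is not in A (e.g. target < A[0] already violates it before the loop), so it is not maintained in general.
(C) lo + hi is constant: each iteration moves exactly one of lo, hi, so lo + hi changes (e.g. 0 + (n-1) becomes (mid+1) + (n-1)).
(D) mid = index(target): mid is just the current probe; it equals index(target) only on the iteration that returns.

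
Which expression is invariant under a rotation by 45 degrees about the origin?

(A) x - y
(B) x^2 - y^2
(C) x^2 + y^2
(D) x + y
C

A rotation by 45 degrees sends (x, y) to (sqrt(2)x/2 - sqrt(2)y/2, sqrt(2)x/2 + sqrt(2)y/2).
Substitute the transformed coordinates into each option and compare with the original:
(A) x - y  ->  (sqrt(2)x/2 - sqrt(2)y/2) - (sqrt(2)x/2 + sqrt(2)y/2) = -sqrt(2)y   [differs from x - y: not invariant]
(B) x^2 - y^2  ->  (sqrt(2)x/2 - sqrt(2)y/2)^2 - (sqrt(2)x/2 + sqrt(2)y/2)^2 = -2xy   [differs from x^2 - y^2: not invariant]
(C) x^2 + y^2  ->  (sqrt(2)x/2 - sqrt(2)y/2)^2 + (sqrt(2)x/2 + sqrt(2)y/2)^2 = x^2 + y^2   [equals x^2 + y^2: invariant]
(D) x + y  ->  (sqrt(2)x/2 - sqrt(2)y/2) + (sqrt(2)x/2 + sqrt(2)y/2) = sqrt(2)x   [differs from x + y: not invariant]

Only option (C), x^2 + y^2, is unchanged by the transformation.
Geometrically, x^2 + y^2 is the squared distance from the origin, which every rotation about the origin preserves.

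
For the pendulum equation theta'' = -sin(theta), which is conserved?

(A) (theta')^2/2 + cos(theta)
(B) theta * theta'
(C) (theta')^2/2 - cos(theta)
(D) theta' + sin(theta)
C

A first integral I satisfies dI/dt = 0 along every solution. Differentiate each option and use the equation of motion:
(A) d/dt[(theta')^2/2 + cos(theta)] = theta' theta'' - sin(theta) theta' = -2 theta' sin(theta), not identically 0
(B) d/dt[theta * theta'] = (theta')^2 + theta theta'' = (theta')^2 - theta sin(theta), not identically 0
(C) d/dt[(theta')^2/2 - cos(theta)] = theta' theta'' + sin(theta) theta' = theta'(-sin(theta)) + theta' sin(theta) = 0
(D) d/dt[theta' + sin(theta)] = theta'' + cos(theta) theta' = -sin(theta) + theta' cos(theta), not identically 0

Only (C) has zero time-derivative. This is the total energy: kinetic (theta')^2/2 plus potential -cos(theta).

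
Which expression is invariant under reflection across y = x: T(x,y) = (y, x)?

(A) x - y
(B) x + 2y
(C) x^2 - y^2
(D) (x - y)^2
D

The map is reflection across y = x: T(x,y) = (y, x).
Substitute the transformed coordinates into each option and compare with the original:
(A) x - y  ->  (y) - (x) = -x + y   [differs from x - y: not invariant]
(B) x + 2y  ->  (y) + 2(x) = 2x + y   [differs from x + 2y: not invariant]
(C) x^2 - y^2  ->  (y)^2 - (x)^2 = -x^2 + y^2   [differs from x^2 - y^2: not invariant]
(D) (x - y)^2  ->  ((y) - (x))^2 = x^2 - 2xy + y^2   [equals (x - y)^2: invariant]

Only option (D), (x - y)^2, is unchanged by the transformation.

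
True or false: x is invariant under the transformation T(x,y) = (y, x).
False

Substitute T(x,y) = (y, x) into the expression and compare with the original.

Original: x
After applying T: (y) = y

This differs from the original x (difference: -x + y), so the expression is NOT invariant.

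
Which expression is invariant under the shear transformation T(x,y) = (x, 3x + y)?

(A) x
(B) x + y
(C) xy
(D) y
A

Under the shear T(x,y) = (x, 3x + y):
Substitute the transformed coordinates into each option and compare with the original:
(A) x  ->  (x) = x   [equals x: invariant]
(B) x + y  ->  (x) + (3x + y) = 4x + y   [differs from x + y: not invariant]
(C) xy  ->  (x)(3x + y) = 3x^2 + xy   [differs from xy: not invariant]
(D) y  ->  (3x + y) = 3x + y   [differs from y: not invariant]

Only option (A), x, is unchanged by the transformation.
A vertical shear moves points parallel to the y-axis, so the x-coordinate (and any function of x alone) is unchanged.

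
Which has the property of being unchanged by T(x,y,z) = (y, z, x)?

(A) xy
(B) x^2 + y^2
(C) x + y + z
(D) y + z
C

Apply T(x,y,z) = (y, z, x) to each option, i.e. replace (x, y, z) by the transformed coordinates.
Substitute the transformed coordinates into each option and compare with the original:
(A) xy  ->  (y)(z) = yz   [differs from xy: not invariant]
(B) x^2 + y^2  ->  (y)^2 + (z)^2 = y^2 + z^2   [differs from x^2 + y^2: not invariant]
(C) x + y + z  ->  (y) + (z) + (x) = x + y + z   [equals x + y + z: invariant]
(D) y + z  ->  (z) + (x) = x + z   [differs from y + z: not invariant]

Only option (C), x + y + z, is unchanged by the transformation.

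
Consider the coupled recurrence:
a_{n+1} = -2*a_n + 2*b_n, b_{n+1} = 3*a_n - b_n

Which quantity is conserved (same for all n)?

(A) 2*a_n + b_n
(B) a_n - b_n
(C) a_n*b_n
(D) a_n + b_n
D

Replace a_n by a_{n+1} = -2*a_n + 2*b_n and b_n by b_{n+1} = 3*a_n - b_n in each option and simplify:
(A) 2*a_n + b_n  ->  2*(-2*a_n + 2*b_n) + (3*a_n - b_n) = -a_n + 3*b_n   [not conserved]
(B) a_n - b_n  ->  (-2*a_n + 2*b_n) - (3*a_n - b_n) = -5*a_n + 3*b_n   [not conserved]
(C) a_n*b_n  ->  (-2*a_n + 2*b_n)*(3*a_n - b_n) = -6*a_n^2 + 8*a_n*b_n - 2*b_n^2   [not conserved]
(D) a_n + b_n  ->  (-2*a_n + 2*b_n) + (3*a_n - b_n) = a_n + b_n   [conserved]

Only (D) a_n + b_n returns to itself after one step, so it is the conserved quantity.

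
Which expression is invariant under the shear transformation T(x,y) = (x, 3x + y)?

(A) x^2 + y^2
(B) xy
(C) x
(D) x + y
C

Under the shear T(x,y) = (x, 3x + y):
Substitute the transformed coordinates into each option and compare with the original:
(A) x^2 + y^2  ->  (x)^2 + (3x + y)^2 = 10x^2 + 6xy + y^2   [differs from x^2 + y^2: not invariant]
(B) xy  ->  (x)(3x + y) = 3x^2 + xy   [differs from xy: not invariant]
(C) x  ->  (x) = x   [equals x: invariant]
(D) x + y  ->  (x) + (3x + y) = 4x + y   [differs from x + y: not invariant]

Only option (C), x, is unchanged by the transformation.
A vertical shear moves points parallel to the y-axis, so the x-coordinate (and any function of x alone) is unchanged.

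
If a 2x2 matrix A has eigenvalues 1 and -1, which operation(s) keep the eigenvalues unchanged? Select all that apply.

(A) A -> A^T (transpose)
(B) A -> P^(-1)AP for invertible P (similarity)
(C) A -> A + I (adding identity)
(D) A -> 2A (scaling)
A and B

Eigenvalues are preserved by:
1. Similarity transformations: A -> P^(-1)AP (same characteristic polynomial)
2. Transpose: A^T has the same eigenvalues as A

Eigenvalues are NOT preserved by:
- Adding identity: eigenvalues become 1+1, -1+1
- Scaling: eigenvalues become 2, -2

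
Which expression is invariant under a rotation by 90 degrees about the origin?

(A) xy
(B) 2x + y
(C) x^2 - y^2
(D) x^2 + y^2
D

A rotation by 90 degrees sends (x, y) to (-y, x).
Substitute the transformed coordinates into each option and compare with the original:
(A) xy  ->  (-y)(x) = -xy   [differs from xy: not invariant]
(B) 2x + y  ->  2(-y) + (x) = x - 2y   [differs from 2x + y: not invariant]
(C) x^2 - y^2  ->  (-y)^2 - (x)^2 = -x^2 + y^2   [differs from x^2 - y^2: not invariant]
(D) x^2 + y^2  ->  (-y)^2 + (x)^2 = x^2 + y^2   [equals x^2 + y^2: invariant]

Only option (D), x^2 + y^2, is unchanged by the transformation.
Geometrically, x^2 + y^2 is the squared distance from the origin, which every rotation about the origin preserves.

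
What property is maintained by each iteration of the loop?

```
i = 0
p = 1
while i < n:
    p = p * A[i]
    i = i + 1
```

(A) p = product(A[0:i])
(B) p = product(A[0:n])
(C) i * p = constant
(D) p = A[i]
A

A loop invariant must hold before the first iteration and be re-established by every execution of the body.

(A) p = product(A[0:i]): Initially i = 0 and p = 1 = product of the empty slice A[0:0]. If p = product(A[0:i]) holds at the top of an iteration, the body sets p to product(A[0:i]) * A[i] = product(A[0:i+1]) and then i to i+1, so the property is restored. At exit i = n, giving p = product(A[0:n]).

The other options fail:
(B) p = product(A[0:n]): false before the loop (p = 1, not the full product) -- it only becomes true at exit.
(C) i * p = constant: initially i * p = 0, but after one iteration it is 1 * A[0], which is nonzero in general.
(D) p = A[i]: after the first iteration p = A[0] but i = 1; in general p is a product of several elements, not a single one.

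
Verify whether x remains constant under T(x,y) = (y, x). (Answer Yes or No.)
No

Substitute T(x,y) = (y, x) into the expression and compare with the original.

Original: x
After applying T: (y) = y

This differs from the original x (difference: -x + y), so the expression is NOT invariant.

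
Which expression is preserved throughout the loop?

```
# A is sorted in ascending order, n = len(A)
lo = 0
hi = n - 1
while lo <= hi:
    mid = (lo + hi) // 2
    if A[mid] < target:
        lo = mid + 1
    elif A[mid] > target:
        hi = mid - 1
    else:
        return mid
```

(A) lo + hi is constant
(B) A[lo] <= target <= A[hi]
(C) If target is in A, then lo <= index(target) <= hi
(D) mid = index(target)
C

A loop invariant must hold before the first iteration and be re-established by every execution of the body.

(C) If target is in A, then lo <= index(target) <= hi: Before the loop [lo, hi] = [0, n-1] covers every index. When A[mid] < target, sortedness puts target strictly to the right of mid, so setting lo = mid + 1 keeps index(target) in [lo, hi]; symmetrically for hi = mid - 1. Hence 'if target is in A then lo <= index(target) <= hi' holds after every iteration, and when lo > hi it proves target is absent.

The other options fail:
(A) lo + hi is constant: each iteration moves exactly one of lo, hi, so lo + hi changes (e.g. 0 + (n-1) becomes (mid+1) + (n-1)).
(B) A[lo] <= target <= A[hi]: fails when target is not in A (e.g. target < A[0] already violates it before the loop), so it is not maintained in general.
(D) mid = index(target): mid is just the current probe; it equals index(target) only on the iteration that returns.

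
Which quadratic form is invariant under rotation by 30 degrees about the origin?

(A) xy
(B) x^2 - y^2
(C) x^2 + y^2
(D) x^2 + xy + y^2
C

Rotation by 30 degrees sends (x, y) to (sqrt(3)x/2 - y/2, x/2 + sqrt(3)y/2).
Substitute the transformed coordinates into each option and compare with the original:
(A) xy  ->  (sqrt(3)x/2 - y/2)(x/2 + sqrt(3)y/2) = sqrt(3)x^2/4 + xy/2 - sqrt(3)y^2/4   [differs from xy: not invariant]
(B) x^2 - y^2  ->  (sqrt(3)x/2 - y/2)^2 - (x/2 + sqrt(3)y/2)^2 = x^2/2 - sqrt(3)xy - y^2/2   [differs from x^2 - y^2: not invariant]
(C) x^2 + y^2  ->  (sqrt(3)x/2 - y/2)^2 + (x/2 + sqrt(3)y/2)^2 = x^2 + y^2   [equals x^2 + y^2: invariant]
(D) x^2 + xy + y^2  ->  (sqrt(3)x/2 - y/2)^2 + (sqrt(3)x/2 - y/2)(x/2 + sqrt(3)y/2) + (x/2 + sqrt(3)y/2)^2 = sqrt(3)x^2/4 + x^2 + xy/2 - sqrt(3)y^2/4 + y^2   [differs from x^2 + xy + y^2: not invariant]

Only option (C), x^2 + y^2, is unchanged by the transformation.
x^2 + y^2 is the squared distance from the origin, which rotations preserve.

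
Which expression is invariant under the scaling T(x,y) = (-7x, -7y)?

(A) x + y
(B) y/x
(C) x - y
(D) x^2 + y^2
B

Under the uniform scaling T(x,y) = (-7x, -7y):
Substitute the transformed coordinates into each option and compare with the original:
(A) x + y  ->  (-7x) + (-7y) = -7x - 7y   [differs from x + y: not invariant]
(B) y/x  ->  (-7y)/(-7x) = y/x   [equals y/x: invariant]
(C) x - y  ->  (-7x) - (-7y) = -7x + 7y   [differs from x - y: not invariant]
(D) x^2 + y^2  ->  (-7x)^2 + (-7y)^2 = 49x^2 + 49y^2   [differs from x^2 + y^2: not invariant]

Only option (B), y/x, is unchanged by the transformation.
The common factor -7 cancels in a ratio of coordinates, while sums, products and sums of squares pick up factors of -7 or 49.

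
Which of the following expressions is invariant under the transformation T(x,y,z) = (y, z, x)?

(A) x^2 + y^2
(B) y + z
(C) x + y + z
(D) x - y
C

Apply T(x,y,z) = (y, z, x) to each option, i.e. replace (x, y, z) by the transformed coordinates.
Substitute the transformed coordinates into each option and compare with the original:
(A) x^2 + y^2  ->  (y)^2 + (z)^2 = y^2 + z^2   [differs from x^2 + y^2: not invariant]
(B) y + z  ->  (z) + (x) = x + z   [differs from y + z: not invariant]
(C) x + y + z  ->  (y) + (z) + (x) = x + y + z   [equals x + y + z: invariant]
(D) x - y  ->  (y) - (z) = y - z   [differs from x - y: not invariant]

Only option (C), x + y + z, is unchanged by the transformation.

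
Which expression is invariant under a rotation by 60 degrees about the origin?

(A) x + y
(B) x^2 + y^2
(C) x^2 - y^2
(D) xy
B

A rotation by 60 degrees sends (x, y) to (x/2 - sqrt(3)y/2, sqrt(3)x/2 + y/2).
Substitute the transformed coordinates into each option and compare with the original:
(A) x + y  ->  (x/2 - sqrt(3)y/2) + (sqrt(3)x/2 + y/2) = x/2 + sqrt(3)x/2 - sqrt(3)y/2 + y/2   [differs from x + y: not invariant]
(B) x^2 + y^2  ->  (x/2 - sqrt(3)y/2)^2 + (sqrt(3)x/2 + y/2)^2 = x^2 + y^2   [equals x^2 + y^2: invariant]
(C) x^2 - y^2  ->  (x/2 - sqrt(3)y/2)^2 - (sqrt(3)x/2 + y/2)^2 = -x^2/2 - sqrt(3)xy + y^2/2   [differs from x^2 - y^2: not invariant]
(D) xy  ->  (x/2 - sqrt(3)y/2)(sqrt(3)x/2 + y/2) = sqrt(3)x^2/4 - xy/2 - sqrt(3)y^2/4   [differs from xy: not invariant]

Only option (B), x^2 + y^2, is unchanged by the transformation.
Geometrically, x^2 + y^2 is the squared distance from the origin, which every rotation about the origin preserves.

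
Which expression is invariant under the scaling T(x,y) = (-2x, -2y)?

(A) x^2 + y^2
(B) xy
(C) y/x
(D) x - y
C

Under the uniform scaling T(x,y) = (-2x, -2y):
Substitute the transformed coordinates into each option and compare with the original:
(A) x^2 + y^2  ->  (-2x)^2 + (-2y)^2 = 4x^2 + 4y^2   [differs from x^2 + y^2: not invariant]
(B) xy  ->  (-2x)(-2y) = 4xy   [differs from xy: not invariant]
(C) y/x  ->  (-2y)/(-2x) = y/x   [equals y/x: invariant]
(D) x - y  ->  (-2x) - (-2y) = -2x + 2y   [differs from x - y: not invariant]

Only option (C), y/x, is unchanged by the transformation.
The common factor -2 cancels in a ratio of coordinates, while sums, products and sums of squares pick up factors of -2 or 4.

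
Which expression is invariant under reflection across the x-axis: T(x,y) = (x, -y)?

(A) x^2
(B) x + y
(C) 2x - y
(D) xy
A

The map is reflection across the x-axis: T(x,y) = (x, -y).
Substitute the transformed coordinates into each option and compare with the original:
(A) x^2  ->  (x)^2 = x^2   [equals x^2: invariant]
(B) x + y  ->  (x) + (-y) = x - y   [differs from x + y: not invariant]
(C) 2x - y  ->  2(x) - (-y) = 2x + y   [differs from 2x - y: not invariant]
(D) xy  ->  (x)(-y) = -xy   [differs from xy: not invariant]

Only option (A), x^2, is unchanged by the transformation.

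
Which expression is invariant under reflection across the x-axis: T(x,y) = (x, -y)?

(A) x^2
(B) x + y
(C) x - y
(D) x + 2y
A

The map is reflection across the x-axis: T(x,y) = (x, -y).
Substitute the transformed coordinates into each option and compare with the original:
(A) x^2  ->  (x)^2 = x^2   [equals x^2: invariant]
(B) x + y  ->  (x) + (-y) = x - y   [differs from x + y: not invariant]
(C) x - y  ->  (x) - (-y) = x + y   [differs from x - y: not invariant]
(D) x + 2y  ->  (x) + 2(-y) = x - 2y   [differs from x + 2y: not invariant]

Only option (A), x^2, is unchanged by the transformation.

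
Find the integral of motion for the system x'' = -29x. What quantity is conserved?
E = (x')^2 + 29x^2

Multiply the equation by x':
x' * x'' = -29x * x'
The left side is d/dt[(x')^2/2] and the right side is d/dt[-29x^2/2], so
d/dt[(x')^2/2 + 29x^2/2] = 0, i.e. (x')^2/2 + 29x^2/2 = constant.
Multiplying by 2, the integral of motion is E = (x')^2 + 29x^2.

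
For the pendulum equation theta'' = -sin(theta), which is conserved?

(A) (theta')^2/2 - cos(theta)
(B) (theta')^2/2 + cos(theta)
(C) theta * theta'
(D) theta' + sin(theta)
A

A first integral I satisfies dI/dt = 0 along every solution. Differentiate each option and use the equation of motion:
(A) d/dt[(theta')^2/2 - cos(theta)] = theta' theta'' + sin(theta) theta' = theta'(-sin(theta)) + theta' sin(theta) = 0
(B) d/dt[(theta')^2/2 + cos(theta)] = theta' theta'' - sin(theta) theta' = -2 theta' sin(theta), not identically 0
(C) d/dt[theta * theta'] = (theta')^2 + theta theta'' = (theta')^2 - theta sin(theta), not identically 0
(D) d/dt[theta' + sin(theta)] = theta'' + cos(theta) theta' = -sin(theta) + theta' cos(theta), not identically 0

Only (A) has zero time-derivative. This is the total energy: kinetic (theta')^2/2 plus potential -cos(theta).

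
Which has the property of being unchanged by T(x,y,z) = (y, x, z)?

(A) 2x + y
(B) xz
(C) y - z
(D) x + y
D

Apply T(x,y,z) = (y, x, z) to each option, i.e. replace (x, y, z) by the transformed coordinates.
Substitute the transformed coordinates into each option and compare with the original:
(A) 2x + y  ->  2(y) + (x) = x + 2y   [differs from 2x + y: not invariant]
(B) xz  ->  (y)(z) = yz   [differs from xz: not invariant]
(C) y - z  ->  (x) - (z) = x - z   [differs from y - z: not invariant]
(D) x + y  ->  (y) + (x) = x + y   [equals x + y: invariant]

Only option (D), x + y, is unchanged by the transformation.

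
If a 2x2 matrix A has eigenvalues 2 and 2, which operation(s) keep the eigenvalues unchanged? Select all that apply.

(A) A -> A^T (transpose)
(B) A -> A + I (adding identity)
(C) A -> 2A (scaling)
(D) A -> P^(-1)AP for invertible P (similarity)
A and D

Eigenvalues are preserved by:
1. Similarity transformations: A -> P^(-1)AP (same characteristic polynomial)
2. Transpose: A^T has the same eigenvalues as A

Eigenvalues are NOT preserved by:
- Adding identity: eigenvalues become 2+1, 2+1
- Scaling: eigenvalues become 4, 4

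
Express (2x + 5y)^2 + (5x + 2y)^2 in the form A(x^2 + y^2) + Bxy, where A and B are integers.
29(x^2 + y^2) + 40xy

Expanding: (2x + 5y)^2 = 4x^2 + 20xy + 25y^2
(5x + 2y)^2 = 25x^2 + 20xy + 4y^2
Sum = (4+25)(x^2+y^2) + 40xy = 29(x^2 + y^2) + 40xy
This is symmetric in x and y.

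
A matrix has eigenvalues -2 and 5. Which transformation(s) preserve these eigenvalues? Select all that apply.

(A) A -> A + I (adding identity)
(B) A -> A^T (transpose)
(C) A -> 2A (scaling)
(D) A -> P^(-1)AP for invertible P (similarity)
B and D

Eigenvalues are preserved by:
1. Similarity transformations: A -> P^(-1)AP (same characteristic polynomial)
2. Transpose: A^T has the same eigenvalues as A

Eigenvalues are NOT preserved by:
- Adding identity: eigenvalues become -2+1, 5+1
- Scaling: eigenvalues become -4, 10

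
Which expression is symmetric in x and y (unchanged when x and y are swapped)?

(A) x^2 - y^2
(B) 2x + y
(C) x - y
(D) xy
D

A symmetric expression is unchanged when the variables are permuted; here the transformation to test is the swap (x, y) -> (y, x).
Substitute the transformed coordinates into each option and compare with the original:
(A) x^2 - y^2  ->  (y)^2 - (x)^2 = -x^2 + y^2   [differs from x^2 - y^2: not invariant]
(B) 2x + y  ->  2(y) + (x) = x + 2y   [differs from 2x + y: not invariant]
(C) x - y  ->  (y) - (x) = -x + y   [differs from x - y: not invariant]
(D) xy  ->  (y)(x) = xy   [equals xy: invariant]

Only option (D), xy, is unchanged by the transformation.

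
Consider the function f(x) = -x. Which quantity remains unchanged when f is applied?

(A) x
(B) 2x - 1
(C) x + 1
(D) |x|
D

For f(x) = -x:
Applying f replaces x by -x. Since |-x| = |x|, the absolute value is unchanged by f, whereas x -> -x, 2x - 1 -> -2x - 1 and x + 1 -> -x + 1 all change.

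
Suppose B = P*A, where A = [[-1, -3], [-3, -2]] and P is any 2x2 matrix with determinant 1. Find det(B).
-7

By the multiplicative property of determinants, det(B) = det(P*A) = det(P) * det(A) = det(A),
so the determinant is invariant under multiplication by any determinant-1 matrix; we just need det(A).

det(A) = (-1)(-2) - (-3)(-3) = 2 - 9 = -7

Therefore det(B) = 1 * (-7) = -7.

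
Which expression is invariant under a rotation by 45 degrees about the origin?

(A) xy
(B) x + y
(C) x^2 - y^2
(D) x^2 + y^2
D

A rotation by 45 degrees sends (x, y) to (sqrt(2)x/2 - sqrt(2)y/2, sqrt(2)x/2 + sqrt(2)y/2).
Substitute the transformed coordinates into each option and compare with the original:
(A) xy  ->  (sqrt(2)x/2 - sqrt(2)y/2)(sqrt(2)x/2 + sqrt(2)y/2) = x^2/2 - y^2/2   [differs from xy: not invariant]
(B) x + y  ->  (sqrt(2)x/2 - sqrt(2)y/2) + (sqrt(2)x/2 + sqrt(2)y/2) = sqrt(2)x   [differs from x + y: not invariant]
(C) x^2 - y^2  ->  (sqrt(2)x/2 - sqrt(2)y/2)^2 - (sqrt(2)x/2 + sqrt(2)y/2)^2 = -2xy   [differs from x^2 - y^2: not invariant]
(D) x^2 + y^2  ->  (sqrt(2)x/2 - sqrt(2)y/2)^2 + (sqrt(2)x/2 + sqrt(2)y/2)^2 = x^2 + y^2   [equals x^2 + y^2: invariant]

Only option (D), x^2 + y^2, is unchanged by the transformation.
Geometrically, x^2 + y^2 is the squared distance from the origin, which every rotation about the origin preserves.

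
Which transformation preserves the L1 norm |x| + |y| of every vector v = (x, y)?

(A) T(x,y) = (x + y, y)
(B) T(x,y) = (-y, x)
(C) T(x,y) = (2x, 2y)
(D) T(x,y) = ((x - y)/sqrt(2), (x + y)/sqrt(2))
B

A transformation preserves a norm if ||T(v)|| = ||v|| for every v; a single vector where the norm changes rules an option out.

(A) T(x,y) = (x + y, y): v = (0, 1) has norm |0| + |1| = 1, but T(v) = (1, 1) has norm 2 -- not preserved.
(B) T(x,y) = (-y, x): preserves the norm -- it only permutes the coordinates and/or flips signs, which leaves |x| + |y| unchanged.
(C) T(x,y) = (2x, 2y): v = (1, 0) has norm |1| + |0| = 1, but T(v) = (2, 0) has norm 2 -- not preserved.
(D) T(x,y) = ((x - y)/sqrt(2), (x + y)/sqrt(2)): v = (1, 0) has norm |1| + |0| = 1, but T(v) = (sqrt(2)/2, sqrt(2)/2) has norm sqrt(2) -- not preserved.

Therefore the answer is (B).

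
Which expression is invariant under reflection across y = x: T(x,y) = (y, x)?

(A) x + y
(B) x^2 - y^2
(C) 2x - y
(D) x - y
A

The map is reflection across y = x: T(x,y) = (y, x).
Substitute the transformed coordinates into each option and compare with the original:
(A) x + y  ->  (y) + (x) = x + y   [equals x + y: invariant]
(B) x^2 - y^2  ->  (y)^2 - (x)^2 = -x^2 + y^2   [differs from x^2 - y^2: not invariant]
(C) 2x - y  ->  2(y) - (x) = -x + 2y   [differs from 2x - y: not invariant]
(D) x - y  ->  (y) - (x) = -x + y   [differs from x - y: not invariant]

Only option (A), x + y, is unchanged by the transformation.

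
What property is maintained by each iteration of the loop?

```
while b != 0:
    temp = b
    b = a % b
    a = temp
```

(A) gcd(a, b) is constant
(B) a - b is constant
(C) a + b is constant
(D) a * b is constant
A

A loop invariant must hold before the first iteration and be re-established by every execution of the body.

(A) gcd(a, b) is constant: One iteration replaces (a, b) by (b, a mod b). Since a mod b = a - q*b for an integer q, any common divisor of a and b divides b and a mod b, and conversely; hence gcd(b, a mod b) = gcd(a, b). For instance (15, 6) -> (6, 3) keeps gcd = 3. At exit b = 0 and a = gcd of the original inputs.

The other options fail:
(B) a - b is constant: e.g. (a, b) = (15, 6) -> (6, 3): the difference goes from 9 to 3.
(C) a + b is constant: e.g. (a, b) = (15, 6) -> (6, 3): the sum goes from 21 to 9.
(D) a * b is constant: e.g. (a, b) = (15, 6) -> (6, 3): the product goes from 90 to 18.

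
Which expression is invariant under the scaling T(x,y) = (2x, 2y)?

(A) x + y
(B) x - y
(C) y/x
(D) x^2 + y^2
C

Under the uniform scaling T(x,y) = (2x, 2y):
Substitute the transformed coordinates into each option and compare with the original:
(A) x + y  ->  (2x) + (2y) = 2x + 2y   [differs from x + y: not invariant]
(B) x - y  ->  (2x) - (2y) = 2x - 2y   [differs from x - y: not invariant]
(C) y/x  ->  (2y)/(2x) = y/x   [equals y/x: invariant]
(D) x^2 + y^2  ->  (2x)^2 + (2y)^2 = 4x^2 + 4y^2   [differs from x^2 + y^2: not invariant]

Only option (C), y/x, is unchanged by the transformation.
The common factor 2 cancels in a ratio of coordinates, while sums, products and sums of squares pick up factors of 2 or 4.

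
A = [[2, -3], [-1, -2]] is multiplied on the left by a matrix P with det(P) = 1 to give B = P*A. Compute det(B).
-7

By the multiplicative property of determinants, det(B) = det(P*A) = det(P) * det(A) = det(A),
so the determinant is invariant under multiplication by any determinant-1 matrix; we just need det(A).

det(A) = (2)(-2) - (-3)(-1) = -4 - 3 = -7

Therefore det(B) = 1 * (-7) = -7.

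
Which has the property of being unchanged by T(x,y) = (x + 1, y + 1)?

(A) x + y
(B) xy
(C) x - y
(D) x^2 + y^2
C

An expression E(x,y) is invariant under T if E(T(x,y)) = E(x,y). Here T(x,y) = (x + 1, y + 1).
Substitute the transformed coordinates into each option and compare with the original:
(A) x + y  ->  (x + 1) + (y + 1) = x + y + 2   [differs from x + y: not invariant]
(B) xy  ->  (x + 1)(y + 1) = xy + x + y + 1   [differs from xy: not invariant]
(C) x - y  ->  (x + 1) - (y + 1) = x - y   [equals x - y: invariant]
(D) x^2 + y^2  ->  (x + 1)^2 + (y + 1)^2 = x^2 + 2x + y^2 + 2y + 2   [differs from x^2 + y^2: not invariant]

Only option (C), x - y, is unchanged by the transformation.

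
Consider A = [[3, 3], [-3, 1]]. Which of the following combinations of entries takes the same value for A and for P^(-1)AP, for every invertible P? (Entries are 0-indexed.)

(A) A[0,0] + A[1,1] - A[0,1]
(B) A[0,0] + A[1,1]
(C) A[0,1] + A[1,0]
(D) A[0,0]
B

A[0,0] + A[1,1] is the trace of A. By the cyclic property of the trace, tr(P^(-1)AP) = tr(APP^(-1)) = tr(A), so it is the same for every matrix similar to A.

The other combinations are not similarity invariants. For example, take P = [[1, 1], [1, 2]] (det P = 1), so P^(-1) = [[2, -1], [-1, 1]] and
B = P^(-1)AP = [[14, 19], [-8, -10]].
Evaluating each option on A and on B:
(A) A[0,0] + A[1,1] - A[0,1]: 1 for A, -15 for B -> changes
(B) A[0,0] + A[1,1]: 4 for A, 4 for B -> unchanged
(C) A[0,1] + A[1,0]: 0 for A, 11 for B -> changes
(D) A[0,0]: 3 for A, 14 for B -> changes

Only (B) A[0,0] + A[1,1] = 4 survives (and it does so for every P, not just this one), so it is the invariant.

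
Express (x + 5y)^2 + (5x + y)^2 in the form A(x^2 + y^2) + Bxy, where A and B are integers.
26(x^2 + y^2) + 20xy

Expanding: (x + 5y)^2 = x^2 + 10xy + 25y^2
(5x + y)^2 = 25x^2 + 10xy + y^2
Sum = (1+25)(x^2+y^2) + 20xy = 26(x^2 + y^2) + 20xy
This is symmetric in x and y.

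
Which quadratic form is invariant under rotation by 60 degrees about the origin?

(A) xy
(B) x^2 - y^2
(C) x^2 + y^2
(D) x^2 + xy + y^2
C

Rotation by 60 degrees sends (x, y) to (x/2 - sqrt(3)y/2, sqrt(3)x/2 + y/2).
Substitute the transformed coordinates into each option and compare with the original:
(A) xy  ->  (x/2 - sqrt(3)y/2)(sqrt(3)x/2 + y/2) = sqrt(3)x^2/4 - xy/2 - sqrt(3)y^2/4   [differs from xy: not invariant]
(B) x^2 - y^2  ->  (x/2 - sqrt(3)y/2)^2 - (sqrt(3)x/2 + y/2)^2 = -x^2/2 - sqrt(3)xy + y^2/2   [differs from x^2 - y^2: not invariant]
(C) x^2 + y^2  ->  (x/2 - sqrt(3)y/2)^2 + (sqrt(3)x/2 + y/2)^2 = x^2 + y^2   [equals x^2 + y^2: invariant]
(D) x^2 + xy + y^2  ->  (x/2 - sqrt(3)y/2)^2 + (x/2 - sqrt(3)y/2)(sqrt(3)x/2 + y/2) + (sqrt(3)x/2 + y/2)^2 = sqrt(3)x^2/4 + x^2 - xy/2 - sqrt(3)y^2/4 + y^2   [differs from x^2 + xy + y^2: not invariant]

Only option (C), x^2 + y^2, is unchanged by the transformation.
x^2 + y^2 is the squared distance from the origin, which rotations preserve.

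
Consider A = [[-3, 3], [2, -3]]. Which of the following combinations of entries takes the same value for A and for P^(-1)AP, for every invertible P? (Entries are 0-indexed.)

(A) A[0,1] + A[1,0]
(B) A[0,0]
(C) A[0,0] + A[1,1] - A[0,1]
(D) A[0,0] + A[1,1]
D

A[0,0] + A[1,1] is the trace of A. By the cyclic property of the trace, tr(P^(-1)AP) = tr(APP^(-1)) = tr(A), so it is the same for every matrix similar to A.

The other combinations are not similarity invariants. For example, take P = [[1, 1], [0, 1]] (det P = 1), so P^(-1) = [[1, -1], [0, 1]] and
B = P^(-1)AP = [[-5, 1], [2, -1]].
Evaluating each option on A and on B:
(A) A[0,1] + A[1,0]: 5 for A, 3 for B -> changes
(B) A[0,0]: -3 for A, -5 for B -> changes
(C) A[0,0] + A[1,1] - A[0,1]: -9 for A, -7 for B -> changes
(D) A[0,0] + A[1,1]: -6 for A, -6 for B -> unchanged

Only (D) A[0,0] + A[1,1] = -6 survives (and it does so for every P, not just this one), so it is the invariant.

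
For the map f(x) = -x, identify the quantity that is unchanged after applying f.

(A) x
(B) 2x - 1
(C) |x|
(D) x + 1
C

For f(x) = -x:
Applying f replaces x by -x. Since |-x| = |x|, the absolute value is unchanged by f, whereas x -> -x, 2x - 1 -> -2x - 1 and x + 1 -> -x + 1 all change.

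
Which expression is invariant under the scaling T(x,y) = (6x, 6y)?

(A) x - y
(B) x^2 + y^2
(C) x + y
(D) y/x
D

Under the uniform scaling T(x,y) = (6x, 6y):
Substitute the transformed coordinates into each option and compare with the original:
(A) x - y  ->  (6x) - (6y) = 6x - 6y   [differs from x - y: not invariant]
(B) x^2 + y^2  ->  (6x)^2 + (6y)^2 = 36x^2 + 36y^2   [differs from x^2 + y^2: not invariant]
(C) x + y  ->  (6x) + (6y) = 6x + 6y   [differs from x + y: not invariant]
(D) y/x  ->  (6y)/(6x) = y/x   [equals y/x: invariant]

Only option (D), y/x, is unchanged by the transformation.
The common factor 6 cancels in a ratio of coordinates, while sums, products and sums of squares pick up factors of 6 or 36.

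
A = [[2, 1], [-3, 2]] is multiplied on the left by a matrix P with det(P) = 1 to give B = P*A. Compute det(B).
7

By the multiplicative property of determinants, det(B) = det(P*A) = det(P) * det(A) = det(A),
so the determinant is invariant under multiplication by any determinant-1 matrix; we just need det(A).

det(A) = (2)(2) - (1)(-3) = 4 - (-3) = 7

Therefore det(B) = 1 * 7 = 7.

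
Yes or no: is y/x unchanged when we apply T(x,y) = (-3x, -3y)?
Yes

Substitute T(x,y) = (-3x, -3y) into the expression and compare with the original.

Original: y/x
After applying T: (-3y)/(-3x) = y/x

This is identical to the original y/x, so the expression is invariant.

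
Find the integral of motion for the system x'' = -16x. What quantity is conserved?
E = (x')^2 + 16x^2

Multiply the equation by x':
x' * x'' = -16x * x'
The left side is d/dt[(x')^2/2] and the right side is d/dt[-16x^2/2], so
d/dt[(x')^2/2 + 16x^2/2] = 0, i.e. (x')^2/2 + 16x^2/2 = constant.
Multiplying by 2, the integral of motion is E = (x')^2 + 16x^2.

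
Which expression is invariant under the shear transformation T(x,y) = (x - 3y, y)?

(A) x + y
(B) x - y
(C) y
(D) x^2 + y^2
C

Under the shear T(x,y) = (x - 3y, y):
Substitute the transformed coordinates into each option and compare with the original:
(A) x + y  ->  (x - 3y) + (y) = x - 2y   [differs from x + y: not invariant]
(B) x - y  ->  (x - 3y) - (y) = x - 4y   [differs from x - y: not invariant]
(C) y  ->  (y) = y   [equals y: invariant]
(D) x^2 + y^2  ->  (x - 3y)^2 + (y)^2 = x^2 - 6xy + 10y^2   [differs from x^2 + y^2: not invariant]

Only option (C), y, is unchanged by the transformation.
A horizontal shear moves points parallel to the x-axis, so the y-coordinate (and any function of y alone) is unchanged.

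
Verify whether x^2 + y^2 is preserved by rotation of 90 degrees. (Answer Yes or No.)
Yes

Applying rotation by 90 degrees: x' = x*cos(90 degrees) - y*sin(90 degrees) = -y, y' = x*sin(90 degrees) + y*cos(90 degrees) = x

Substituting into x^2 + y^2:
(-y)^2 + (x)^2
= x^2 + y^2

This equals the original expression x^2 + y^2, so it IS invariant.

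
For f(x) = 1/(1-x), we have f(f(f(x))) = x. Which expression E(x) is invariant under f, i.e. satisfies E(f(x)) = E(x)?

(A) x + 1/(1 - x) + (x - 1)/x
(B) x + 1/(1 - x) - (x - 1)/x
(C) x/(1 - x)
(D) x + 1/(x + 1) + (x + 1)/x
A

Replace x by f(x) = 1/(1 - x) in each option and simplify. As a quick numerical cross-check, also compare E(3) with E(f(3)) = E(-1/2).

(A) x + 1/(1 - x) + (x - 1)/x  ->  (1/(1 - x)) + 1/(1 - (1/(1 - x))) + ((1/(1 - x)) - 1)/(1/(1 - x)), which simplifies back to x + 1/(1 - x) + (x - 1)/x; check: E(3) = 19/6, E(-1/2) = 19/6.   [invariant]
(B) x + 1/(1 - x) - (x - 1)/x  ->  (1/(1 - x)) + 1/(1 - (1/(1 - x))) - ((1/(1 - x)) - 1)/(1/(1 - x)) = (x^2(1 - x) - x + (x - 1)^2)/(x(x - 1)); check: E(3) = 11/6 but E(-1/2) = -17/6.   [not invariant]
(C) x/(1 - x)  ->  (1/(1 - x))/(1 - (1/(1 - x))) = -1/x; check: E(3) = -3/2 but E(-1/2) = -1/3.   [not invariant]
(D) x + 1/(x + 1) + (x + 1)/x  ->  (1/(1 - x)) + 1/((1/(1 - x)) + 1) + ((1/(1 - x)) + 1)/(1/(1 - x)) = (-x^3 + 6x^2 - 11x + 7)/(x^2 - 3x + 2); check: E(3) = 55/12 but E(-1/2) = 1/2.   [not invariant]

Only (A) is unchanged. Indeed f(f(x)) = 1/(1 - 1/(1-x)) = (1-x)/(-x) = (x-1)/x, so E(x) = x + f(x) + f(f(x)) is the sum over the whole 3-cycle; applying f just permutes the three terms cyclically (x -> f(x) -> f(f(x)) -> x), leaving the sum unchanged.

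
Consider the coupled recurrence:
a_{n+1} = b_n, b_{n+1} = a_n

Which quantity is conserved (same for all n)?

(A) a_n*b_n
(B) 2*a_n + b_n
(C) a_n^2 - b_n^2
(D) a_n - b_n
A

Replace a_n by a_{n+1} = b_n and b_n by b_{n+1} = a_n in each option and simplify:
(A) a_n*b_n  ->  (b_n)*(a_n) = a_n*b_n   [conserved]
(B) 2*a_n + b_n  ->  2*(b_n) + (a_n) = a_n + 2*b_n   [not conserved]
(C) a_n^2 - b_n^2  ->  (b_n)^2 - (a_n)^2 = -a_n^2 + b_n^2   [not conserved]
(D) a_n - b_n  ->  (b_n) - (a_n) = -a_n + b_n   [not conserved]

Only (A) a_n*b_n returns to itself after one step, so it is the conserved quantity.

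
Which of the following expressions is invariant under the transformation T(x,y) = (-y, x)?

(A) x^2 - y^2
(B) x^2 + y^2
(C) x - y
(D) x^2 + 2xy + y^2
B

An expression E(x,y) is invariant under T if E(T(x,y)) = E(x,y). Here T(x,y) = (-y, x).
Substitute the transformed coordinates into each option and compare with the original:
(A) x^2 - y^2  ->  (-y)^2 - (x)^2 = -x^2 + y^2   [differs from x^2 - y^2: not invariant]
(B) x^2 + y^2  ->  (-y)^2 + (x)^2 = x^2 + y^2   [equals x^2 + y^2: invariant]
(C) x - y  ->  (-y) - (x) = -x - y   [differs from x - y: not invariant]
(D) x^2 + 2xy + y^2  ->  (-y)^2 + 2(-y)(x) + (x)^2 = x^2 - 2xy + y^2   [differs from x^2 + 2xy + y^2: not invariant]

Only option (B), x^2 + y^2, is unchanged by the transformation.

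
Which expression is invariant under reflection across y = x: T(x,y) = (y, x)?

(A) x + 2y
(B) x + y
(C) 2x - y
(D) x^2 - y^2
B

The map is reflection across y = x: T(x,y) = (y, x).
Substitute the transformed coordinates into each option and compare with the original:
(A) x + 2y  ->  (y) + 2(x) = 2x + y   [differs from x + 2y: not invariant]
(B) x + y  ->  (y) + (x) = x + y   [equals x + y: invariant]
(C) 2x - y  ->  2(y) - (x) = -x + 2y   [differs from 2x - y: not invariant]
(D) x^2 - y^2  ->  (y)^2 - (x)^2 = -x^2 + y^2   [differs from x^2 - y^2: not invariant]

Only option (B), x + y, is unchanged by the transformation.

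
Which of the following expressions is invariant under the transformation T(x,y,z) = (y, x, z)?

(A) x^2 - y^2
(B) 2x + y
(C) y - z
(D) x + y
D

Apply T(x,y,z) = (y, x, z) to each option, i.e. replace (x, y, z) by the transformed coordinates.
Substitute the transformed coordinates into each option and compare with the original:
(A) x^2 - y^2  ->  (y)^2 - (x)^2 = -x^2 + y^2   [differs from x^2 - y^2: not invariant]
(B) 2x + y  ->  2(y) + (x) = x + 2y   [differs from 2x + y: not invariant]
(C) y - z  ->  (x) - (z) = x - z   [differs from y - z: not invariant]
(D) x + y  ->  (y) + (x) = x + y   [equals x + y: invariant]

Only option (D), x + y, is unchanged by the transformation.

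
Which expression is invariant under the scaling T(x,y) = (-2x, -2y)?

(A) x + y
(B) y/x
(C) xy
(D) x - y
B

Under the uniform scaling T(x,y) = (-2x, -2y):
Substitute the transformed coordinates into each option and compare with the original:
(A) x + y  ->  (-2x) + (-2y) = -2x - 2y   [differs from x + y: not invariant]
(B) y/x  ->  (-2y)/(-2x) = y/x   [equals y/x: invariant]
(C) xy  ->  (-2x)(-2y) = 4xy   [differs from xy: not invariant]
(D) x - y  ->  (-2x) - (-2y) = -2x + 2y   [differs from x - y: not invariant]

Only option (B), y/x, is unchanged by the transformation.
The common factor -2 cancels in a ratio of coordinates, while sums, products and sums of squares pick up factors of -2 or 4.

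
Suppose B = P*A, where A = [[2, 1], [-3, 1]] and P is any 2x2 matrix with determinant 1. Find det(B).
5

By the multiplicative property of determinants, det(B) = det(P*A) = det(P) * det(A) = det(A),
so the determinant is invariant under multiplication by any determinant-1 matrix; we just need det(A).

det(A) = (2)(1) - (1)(-3) = 2 - (-3) = 5

Therefore det(B) = 1 * 5 = 5.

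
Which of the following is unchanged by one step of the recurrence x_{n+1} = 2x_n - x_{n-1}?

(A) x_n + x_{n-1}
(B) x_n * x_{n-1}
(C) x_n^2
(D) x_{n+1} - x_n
D

For the recurrence x_{n+1} = 2x_n - x_{n-1}:

If x_{n+1} = 2x_n - x_{n-1}, then:
x_{n+1} - x_n = x_n - x_{n-1}
The first difference is constant throughout the sequence.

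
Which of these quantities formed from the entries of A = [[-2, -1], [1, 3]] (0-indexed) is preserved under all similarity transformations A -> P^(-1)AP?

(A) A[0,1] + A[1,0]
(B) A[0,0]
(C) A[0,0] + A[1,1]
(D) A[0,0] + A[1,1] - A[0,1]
C

A[0,0] + A[1,1] is the trace of A. By the cyclic property of the trace, tr(P^(-1)AP) = tr(APP^(-1)) = tr(A), so it is the same for every matrix similar to A.

The other combinations are not similarity invariants. For example, take P = [[2, 1], [1, 1]] (det P = 1), so P^(-1) = [[1, -1], [-1, 2]] and
B = P^(-1)AP = [[-10, -7], [15, 11]].
Evaluating each option on A and on B:
(A) A[0,1] + A[1,0]: 0 for A, 8 for B -> changes
(B) A[0,0]: -2 for A, -10 for B -> changes
(C) A[0,0] + A[1,1]: 1 for A, 1 for B -> unchanged
(D) A[0,0] + A[1,1] - A[0,1]: 2 for A, 8 for B -> changes

Only (C) A[0,0] + A[1,1] = 1 survives (and it does so for every P, not just this one), so it is the invariant.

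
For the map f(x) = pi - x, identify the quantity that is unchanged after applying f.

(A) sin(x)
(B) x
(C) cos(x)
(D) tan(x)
A

For f(x) = pi - x:
sin(pi - x) = sin(x), so sine is invariant under this transformation.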